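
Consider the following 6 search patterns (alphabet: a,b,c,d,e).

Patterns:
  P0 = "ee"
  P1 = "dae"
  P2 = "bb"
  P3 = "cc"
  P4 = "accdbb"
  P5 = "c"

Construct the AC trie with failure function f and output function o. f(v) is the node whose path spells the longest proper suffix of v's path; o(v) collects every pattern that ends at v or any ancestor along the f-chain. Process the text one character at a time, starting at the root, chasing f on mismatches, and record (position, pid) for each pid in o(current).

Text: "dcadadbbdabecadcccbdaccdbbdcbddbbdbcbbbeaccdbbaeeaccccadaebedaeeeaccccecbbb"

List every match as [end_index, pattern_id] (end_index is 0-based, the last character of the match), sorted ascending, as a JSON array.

Build automaton:
Trie (insert patterns):
  n0 'ε': a→10 b→6 c→8 d→3 e→1
  n1 'e': e→2
  n2 'ee': ·  ←P0
  n3 'd': a→4
  n4 'da': e→5
  n5 'dae': ·  ←P1
  n6 'b': b→7
  n7 'bb': ·  ←P2
  n8 'c': c→9  ←P5
  n9 'cc': ·  ←P3
  n10 'a': c→11
  n11 'ac': c→12
  n12 'acc': d→13
  n13 'accd': b→14
  n14 'accdb': b→15
  n15 'accdbb': ·  ←P4

Failure links (BFS by depth):
  n1('e'): parent n0 fail=0; on 'e' 0 → fail=0;  out ∅∪∅=∅
  n3('d'): parent n0 fail=0; on 'd' 0 → fail=0;  out ∅∪∅=∅
  n6('b'): parent n0 fail=0; on 'b' 0 → fail=0;  out ∅∪∅=∅
  n8('c'): parent n0 fail=0; on 'c' 0 → fail=0;  out {5}∪∅={5}
  n10('a'): parent n0 fail=0; on 'a' 0 → fail=0;  out ∅∪∅=∅
  n2('ee'): parent n1 fail=0; on 'e' 0 → fail=1;  out {0}∪∅={0}
  n4('da'): parent n3 fail=0; on 'a' 0 → fail=10;  out ∅∪∅=∅
  n7('bb'): parent n6 fail=0; on 'b' 0 → fail=6;  out {2}∪∅={2}
  n9('cc'): parent n8 fail=0; on 'c' 0 → fail=8;  out {3}∪{5}={3,5}
  n11('ac'): parent n10 fail=0; on 'c' 0 → fail=8;  out ∅∪{5}={5}
  n5('dae'): parent n4 fail=10; on 'e' 10→0 → fail=1;  out {1}∪∅={1}
  n12('acc'): parent n11 fail=8; on 'c' 8 → fail=9;  out ∅∪{3,5}={3,5}
  n13('accd'): parent n12 fail=9; on 'd' 9→8→0 → fail=3;  out ∅∪∅=∅
  n14('accdb'): parent n13 fail=3; on 'b' 3→0 → fail=6;  out ∅∪∅=∅
  n15('accdbb'): parent n14 fail=6; on 'b' 6 → fail=7;  out {4}∪{2}={2,4}

Scan:
i=0 'd': node 0→3
i=1 'c': node 3→8 (via fail)  → match P5@[1:1]
i=2 'a': node 8→10 (via fail)
i=3 'd': node 10→3 (via fail)
i=4 'a': node 3→4
i=5 'd': node 4→3 (via fail)
i=6 'b': node 3→6 (via fail)
i=7 'b': node 6→7  → match P2@[6:7]
i=8 'd': node 7→3 (via fail)
i=9 'a': node 3→4
i=10 'b': node 4→6 (via fail)
i=11 'e': node 6→1 (via fail)
i=12 'c': node 1→8 (via fail)  → match P5@[12:12]
i=13 'a': node 8→10 (via fail)
i=14 'd': node 10→3 (via fail)
i=15 'c': node 3→8 (via fail)  → match P5@[15:15]
i=16 'c': node 8→9  → match P3@[15:16],P5@[16:16]
i=17 'c': node 9→9 (via fail)  → match P3@[16:17],P5@[17:17]
i=18 'b': node 9→6 (via fail)
i=19 'd': node 6→3 (via fail)
i=20 'a': node 3→4
i=21 'c': node 4→11 (via fail)  → match P5@[21:21]
i=22 'c': node 11→12  → match P3@[21:22],P5@[22:22]
i=23 'd': node 12→13
i=24 'b': node 13→14
i=25 'b': node 14→15  → match P2@[24:25],P4@[20:25]
i=26 'd': node 15→3 (via fail)
i=27 'c': node 3→8 (via fail)  → match P5@[27:27]
i=28 'b': node 8→6 (via fail)
i=29 'd': node 6→3 (via fail)
i=30 'd': node 3→3 (via fail)
i=31 'b': node 3→6 (via fail)
i=32 'b': node 6→7  → match P2@[31:32]
i=33 'd': node 7→3 (via fail)
i=34 'b': node 3→6 (via fail)
i=35 'c': node 6→8 (via fail)  → match P5@[35:35]
i=36 'b': node 8→6 (via fail)
i=37 'b': node 6→7  → match P2@[36:37]
i=38 'b': node 7→7 (via fail)  → match P2@[37:38]
i=39 'e': node 7→1 (via fail)
i=40 'a': node 1→10 (via fail)
i=41 'c': node 10→11  → match P5@[41:41]
i=42 'c': node 11→12  → match P3@[41:42],P5@[42:42]
i=43 'd': node 12→13
i=44 'b': node 13→14
i=45 'b': node 14→15  → match P2@[44:45],P4@[40:45]
i=46 'a': node 15→10 (via fail)
i=47 'e': node 10→1 (via fail)
i=48 'e': node 1→2  → match P0@[47:48]
i=49 'a': node 2→10 (via fail)
i=50 'c': node 10→11  → match P5@[50:50]
i=51 'c': node 11→12  → match P3@[50:51],P5@[51:51]
i=52 'c': node 12→9 (via fail)  → match P3@[51:52],P5@[52:52]
i=53 'c': node 9→9 (via fail)  → match P3@[52:53],P5@[53:53]
i=54 'a': node 9→10 (via fail)
i=55 'd': node 10→3 (via fail)
i=56 'a': node 3→4
i=57 'e': node 4→5  → match P1@[55:57]
i=58 'b': node 5→6 (via fail)
i=59 'e': node 6→1 (via fail)
i=60 'd': node 1→3 (via fail)
i=61 'a': node 3→4
i=62 'e': node 4→5  → match P1@[60:62]
i=63 'e': node 5→2 (via fail)  → match P0@[62:63]
i=64 'e': node 2→2 (via fail)  → match P0@[63:64]
i=65 'a': node 2→10 (via fail)
i=66 'c': node 10→11  → match P5@[66:66]
i=67 'c': node 11→12  → match P3@[66:67],P5@[67:67]
i=68 'c': node 12→9 (via fail)  → match P3@[67:68],P5@[68:68]
i=69 'c': node 9→9 (via fail)  → match P3@[68:69],P5@[69:69]
i=70 'e': node 9→1 (via fail)
i=71 'c': node 1→8 (via fail)  → match P5@[71:71]
i=72 'b': node 8→6 (via fail)
i=73 'b': node 6→7  → match P2@[72:73]
i=74 'b': node 7→7 (via fail)  → match P2@[73:74]

All matches (sorted): [[1,5],[7,2],[12,5],[15,5],[16,3],[16,5],[17,3],[17,5],[21,5],[22,3],[22,5],[25,2],[25,4],[27,5],[32,2],[35,5],[37,2],[38,2],[41,5],[42,3],[42,5],[45,2],[45,4],[48,0],[50,5],[51,3],[51,5],[52,3],[52,5],[53,3],[53,5],[57,1],[62,1],[63,0],[64,0],[66,5],[67,3],[67,5],[68,3],[68,5],[69,3],[69,5],[71,5],[73,2],[74,2]]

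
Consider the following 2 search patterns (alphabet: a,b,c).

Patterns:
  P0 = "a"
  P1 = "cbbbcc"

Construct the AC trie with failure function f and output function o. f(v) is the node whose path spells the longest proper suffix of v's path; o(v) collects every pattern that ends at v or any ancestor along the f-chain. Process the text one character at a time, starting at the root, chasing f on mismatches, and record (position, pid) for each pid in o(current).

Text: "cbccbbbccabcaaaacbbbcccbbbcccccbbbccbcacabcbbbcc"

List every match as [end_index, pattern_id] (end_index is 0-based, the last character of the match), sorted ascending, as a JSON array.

Build automaton:
Trie nodes:
  0='ε' goto a→1 c→2
  1='a' goto ·  ←P0
  2='c' goto b→3
  3='cb' goto b→4
  4='cbb' goto b→5
  5='cbbb' goto c→6
  6='cbbbc' goto c→7
  7='cbbbcc' goto ·  ←P1

Failure links (BFS by depth):
  n1('a'): parent n0 fail=0; on 'a' 0 → fail=0;  out {0}∪∅={0}
  n2('c'): parent n0 fail=0; on 'c' 0 → fail=0;  out ∅∪∅=∅
  n3('cb'): parent n2 fail=0; on 'b' 0 → fail=0;  out ∅∪∅=∅
  n4('cbb'): parent n3 fail=0; on 'b' 0 → fail=0;  out ∅∪∅=∅
  n5('cbbb'): parent n4 fail=0; on 'b' 0 → fail=0;  out ∅∪∅=∅
  n6('cbbbc'): parent n5 fail=0; on 'c' 0 → fail=2;  out ∅∪∅=∅
  n7('cbbbcc'): parent n6 fail=2; on 'c' 2→0 → fail=2;  out {1}∪∅={1}

Run:
i=0 'c': node 0→2
i=1 'b': node 2→3
i=2 'c': node 3→2 (fail-walked)
i=3 'c': node 2→2 (fail-walked)
i=4 'b': node 2→3
i=5 'b': node 3→4
i=6 'b': node 4→5
i=7 'c': node 5→6
i=8 'c': node 6→7  ** P1@[3:8]
i=9 'a': node 7→1 (fail-walked)  ** P0@[9:9]
i=10 'b': node 1→0 (fail-walked)
i=11 'c': node 0→2
i=12 'a': node 2→1 (fail-walked)  ** P0@[12:12]
i=13 'a': node 1→1 (fail-walked)  ** P0@[13:13]
i=14 'a': node 1→1 (fail-walked)  ** P0@[14:14]
i=15 'a': node 1→1 (fail-walked)  ** P0@[15:15]
i=16 'c': node 1→2 (fail-walked)
i=17 'b': node 2→3
i=18 'b': node 3→4
i=19 'b': node 4→5
i=20 'c': node 5→6
i=21 'c': node 6→7  ** P1@[16:21]
i=22 'c': node 7→2 (fail-walked)
i=23 'b': node 2→3
i=24 'b': node 3→4
i=25 'b': node 4→5
i=26 'c': node 5→6
i=27 'c': node 6→7  ** P1@[22:27]
i=28 'c': node 7→2 (fail-walked)
i=29 'c': node 2→2 (fail-walked)
i=30 'c': node 2→2 (fail-walked)
i=31 'b': node 2→3
i=32 'b': node 3→4
i=33 'b': node 4→5
i=34 'c': node 5→6
i=35 'c': node 6→7  ** P1@[30:35]
i=36 'b': node 7→3 (fail-walked)
i=37 'c': node 3→2 (fail-walked)
i=38 'a': node 2→1 (fail-walked)  ** P0@[38:38]
i=39 'c': node 1→2 (fail-walked)
i=40 'a': node 2→1 (fail-walked)  ** P0@[40:40]
i=41 'b': node 1→0 (fail-walked)
i=42 'c': node 0→2
i=43 'b': node 2→3
i=44 'b': node 3→4
i=45 'b': node 4→5
i=46 'c': node 5→6
i=47 'c': node 6→7  ** P1@[42:47]

All matches (sorted): [[8,1],[9,0],[12,0],[13,0],[14,0],[15,0],[21,1],[27,1],[35,1],[38,0],[40,0],[47,1]]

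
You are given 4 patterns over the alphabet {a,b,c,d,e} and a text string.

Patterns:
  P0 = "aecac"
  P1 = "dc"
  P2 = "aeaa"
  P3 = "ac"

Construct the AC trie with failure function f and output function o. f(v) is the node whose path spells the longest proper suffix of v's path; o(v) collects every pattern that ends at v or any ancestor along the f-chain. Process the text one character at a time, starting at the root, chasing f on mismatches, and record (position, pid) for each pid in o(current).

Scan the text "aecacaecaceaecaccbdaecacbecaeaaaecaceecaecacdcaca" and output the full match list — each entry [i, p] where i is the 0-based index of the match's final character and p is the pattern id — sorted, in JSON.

Construct AC machine:
Trie nodes:
  n0 'ε': a→1 d→6
  n1 'a': c→10 e→2
  n2 'ae': a→8 c→3
  n3 'aec': a→4
  n4 'aeca': c→5
  n5 'aecac': ·  [P0 ends]
  n6 'd': c→7
  n7 'dc': ·  [P1 ends]
  n8 'aea': a→9
  n9 'aeaa': ·  [P2 ends]
  n10 'ac': ·  [P3 ends]

Failure links (BFS by depth):
  n1('a'): parent n0 fail=0; on 'a' 0 → fail=0;  out ∅∪∅=∅
  n6('d'): parent n0 fail=0; on 'd' 0 → fail=0;  out ∅∪∅=∅
  n2('ae'): parent n1 fail=0; on 'e' 0 → fail=0;  out ∅∪∅=∅
  n7('dc'): parent n6 fail=0; on 'c' 0 → fail=0;  out {1}∪∅={1}
  n10('ac'): parent n1 fail=0; on 'c' 0 → fail=0;  out {3}∪∅={3}
  n3('aec'): parent n2 fail=0; on 'c' 0 → fail=0;  out ∅∪∅=∅
  n8('aea'): parent n2 fail=0; on 'a' 0 → fail=1;  out ∅∪∅=∅
  n4('aeca'): parent n3 fail=0; on 'a' 0 → fail=1;  out ∅∪∅=∅
  n9('aeaa'): parent n8 fail=1; on 'a' 1→0 → fail=1;  out {2}∪∅={2}
  n5('aecac'): parent n4 fail=1; on 'c' 1 → fail=10;  out {0}∪{3}={0,3}

Scan:
[0] read 'a'  n0⇒n1
[1] read 'e'  n1⇒n2
[2] read 'c'  n2⇒n3
[3] read 'a'  n3⇒n4
[4] read 'c'  n4⇒n5  emit P0@[0:4],P3@[3:4]
[5] read 'a'  n5⇒n1 (via fail)
[6] read 'e'  n1⇒n2
[7] read 'c'  n2⇒n3
[8] read 'a'  n3⇒n4
[9] read 'c'  n4⇒n5  emit P0@[5:9],P3@[8:9]
[10] read 'e'  n5⇒n0 (via fail)
[11] read 'a'  n0⇒n1
[12] read 'e'  n1⇒n2
[13] read 'c'  n2⇒n3
[14] read 'a'  n3⇒n4
[15] read 'c'  n4⇒n5  emit P0@[11:15],P3@[14:15]
[16] read 'c'  n5⇒n0 (via fail)
[17] read 'b'  n0⇒n0
[18] read 'd'  n0⇒n6
[19] read 'a'  n6⇒n1 (via fail)
[20] read 'e'  n1⇒n2
[21] read 'c'  n2⇒n3
[22] read 'a'  n3⇒n4
[23] read 'c'  n4⇒n5  emit P0@[19:23],P3@[22:23]
[24] read 'b'  n5⇒n0 (via fail)
[25] read 'e'  n0⇒n0
[26] read 'c'  n0⇒n0
[27] read 'a'  n0⇒n1
[28] read 'e'  n1⇒n2
[29] read 'a'  n2⇒n8
[30] read 'a'  n8⇒n9  emit P2@[27:30]
[31] read 'a'  n9⇒n1 (via fail)
[32] read 'e'  n1⇒n2
[33] read 'c'  n2⇒n3
[34] read 'a'  n3⇒n4
[35] read 'c'  n4⇒n5  emit P0@[31:35],P3@[34:35]
[36] read 'e'  n5⇒n0 (via fail)
[37] read 'e'  n0⇒n0
[38] read 'c'  n0⇒n0
[39] read 'a'  n0⇒n1
[40] read 'e'  n1⇒n2
[41] read 'c'  n2⇒n3
[42] read 'a'  n3⇒n4
[43] read 'c'  n4⇒n5  emit P0@[39:43],P3@[42:43]
[44] read 'd'  n5⇒n6 (via fail)
[45] read 'c'  n6⇒n7  emit P1@[44:45]
[46] read 'a'  n7⇒n1 (via fail)
[47] read 'c'  n1⇒n10  emit P3@[46:47]
[48] read 'a'  n10⇒n1 (via fail)

Result: [[4,0],[4,3],[9,0],[9,3],[15,0],[15,3],[23,0],[23,3],[30,2],[35,0],[35,3],[43,0],[43,3],[45,1],[47,3]]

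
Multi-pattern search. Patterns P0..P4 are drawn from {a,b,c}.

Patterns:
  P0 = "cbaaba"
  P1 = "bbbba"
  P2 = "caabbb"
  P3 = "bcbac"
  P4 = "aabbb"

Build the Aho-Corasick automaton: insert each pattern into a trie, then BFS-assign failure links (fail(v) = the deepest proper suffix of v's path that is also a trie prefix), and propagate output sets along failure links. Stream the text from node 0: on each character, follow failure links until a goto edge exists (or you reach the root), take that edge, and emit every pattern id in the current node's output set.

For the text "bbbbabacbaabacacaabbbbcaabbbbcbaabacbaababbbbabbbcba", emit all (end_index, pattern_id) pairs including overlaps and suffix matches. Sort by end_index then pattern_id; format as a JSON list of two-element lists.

Build:
Trie (insert patterns):
  0='ε' goto a→21 b→7 c→1
  1='c' goto a→12 b→2
  2='cb' goto a→3
  3='cba' goto a→4
  4='cbaa' goto b→5
  5='cbaab' goto a→6
  6='cbaaba' goto ·  [P0 ends]
  7='b' goto b→8 c→17
  8='bb' goto b→9
  9='bbb' goto b→10
  10='bbbb' goto a→11
  11='bbbba' goto ·  [P1 ends]
  12='ca' goto a→13
  13='caa' goto b→14
  14='caab' goto b→15
  15='caabb' goto b→16
  16='caabbb' goto ·  [P2 ends]
  17='bc' goto b→18
  18='bcb' goto a→19
  19='bcba' goto c→20
  20='bcbac' goto ·  [P3 ends]
  21='a' goto a→22
  22='aa' goto b→23
  23='aab' goto b→24
  24='aabb' goto b→25
  25='aabbb' goto ·  [P4 ends]

Failure links (BFS by depth):
  n1('c'): parent n0 fail=0; on 'c' 0 → fail=0;  out ∅∪∅=∅
  n7('b'): parent n0 fail=0; on 'b' 0 → fail=0;  out ∅∪∅=∅
  n21('a'): parent n0 fail=0; on 'a' 0 → fail=0;  out ∅∪∅=∅
  n2('cb'): parent n1 fail=0; on 'b' 0 → fail=7;  out ∅∪∅=∅
  n8('bb'): parent n7 fail=0; on 'b' 0 → fail=7;  out ∅∪∅=∅
  n12('ca'): parent n1 fail=0; on 'a' 0 → fail=21;  out ∅∪∅=∅
  n17('bc'): parent n7 fail=0; on 'c' 0 → fail=1;  out ∅∪∅=∅
  n22('aa'): parent n21 fail=0; on 'a' 0 → fail=21;  out ∅∪∅=∅
  n3('cba'): parent n2 fail=7; on 'a' 7→0 → fail=21;  out ∅∪∅=∅
  n9('bbb'): parent n8 fail=7; on 'b' 7 → fail=8;  out ∅∪∅=∅
  n13('caa'): parent n12 fail=21; on 'a' 21 → fail=22;  out ∅∪∅=∅
  n18('bcb'): parent n17 fail=1; on 'b' 1 → fail=2;  out ∅∪∅=∅
  n23('aab'): parent n22 fail=21; on 'b' 21→0 → fail=7;  out ∅∪∅=∅
  n4('cbaa'): parent n3 fail=21; on 'a' 21 → fail=22;  out ∅∪∅=∅
  n10('bbbb'): parent n9 fail=8; on 'b' 8 → fail=9;  out ∅∪∅=∅
  n14('caab'): parent n13 fail=22; on 'b' 22 → fail=23;  out ∅∪∅=∅
  n19('bcba'): parent n18 fail=2; on 'a' 2 → fail=3;  out ∅∪∅=∅
  n24('aabb'): parent n23 fail=7; on 'b' 7 → fail=8;  out ∅∪∅=∅
  n5('cbaab'): parent n4 fail=22; on 'b' 22 → fail=23;  out ∅∪∅=∅
  n11('bbbba'): parent n10 fail=9; on 'a' 9→8→7→0 → fail=21;  out {1}∪∅={1}
  n15('caabb'): parent n14 fail=23; on 'b' 23 → fail=24;  out ∅∪∅=∅
  n20('bcbac'): parent n19 fail=3; on 'c' 3→21→0 → fail=1;  out {3}∪∅={3}
  n25('aabbb'): parent n24 fail=8; on 'b' 8 → fail=9;  out {4}∪∅={4}
  n6('cbaaba'): parent n5 fail=23; on 'a' 23→7→0 → fail=21;  out {0}∪∅={0}
  n16('caabbb'): parent n15 fail=24; on 'b' 24 → fail=25;  out {2}∪{4}={2,4}

Scan:
[0] read 'b'  n0⇒n7
[1] read 'b'  n7⇒n8
[2] read 'b'  n8⇒n9
[3] read 'b'  n9⇒n10
[4] read 'a'  n10⇒n11  emit P1@[0:4]
[5] read 'b'  n11⇒n7 (fail-walked)
[6] read 'a'  n7⇒n21 (fail-walked)
[7] read 'c'  n21⇒n1 (fail-walked)
[8] read 'b'  n1⇒n2
[9] read 'a'  n2⇒n3
[10] read 'a'  n3⇒n4
[11] read 'b'  n4⇒n5
[12] read 'a'  n5⇒n6  emit P0@[7:12]
[13] read 'c'  n6⇒n1 (fail-walked)
[14] read 'a'  n1⇒n12
[15] read 'c'  n12⇒n1 (fail-walked)
[16] read 'a'  n1⇒n12
[17] read 'a'  n12⇒n13
[18] read 'b'  n13⇒n14
[19] read 'b'  n14⇒n15
[20] read 'b'  n15⇒n16  emit P2@[15:20],P4@[16:20]
[21] read 'b'  n16⇒n10 (fail-walked)
[22] read 'c'  n10⇒n17 (fail-walked)
[23] read 'a'  n17⇒n12 (fail-walked)
[24] read 'a'  n12⇒n13
[25] read 'b'  n13⇒n14
[26] read 'b'  n14⇒n15
[27] read 'b'  n15⇒n16  emit P2@[22:27],P4@[23:27]
[28] read 'b'  n16⇒n10 (fail-walked)
[29] read 'c'  n10⇒n17 (fail-walked)
[30] read 'b'  n17⇒n18
[31] read 'a'  n18⇒n19
[32] read 'a'  n19⇒n4 (fail-walked)
[33] read 'b'  n4⇒n5
[34] read 'a'  n5⇒n6  emit P0@[29:34]
[35] read 'c'  n6⇒n1 (fail-walked)
[36] read 'b'  n1⇒n2
[37] read 'a'  n2⇒n3
[38] read 'a'  n3⇒n4
[39] read 'b'  n4⇒n5
[40] read 'a'  n5⇒n6  emit P0@[35:40]
[41] read 'b'  n6⇒n7 (fail-walked)
[42] read 'b'  n7⇒n8
[43] read 'b'  n8⇒n9
[44] read 'b'  n9⇒n10
[45] read 'a'  n10⇒n11  emit P1@[41:45]
[46] read 'b'  n11⇒n7 (fail-walked)
[47] read 'b'  n7⇒n8
[48] read 'b'  n8⇒n9
[49] read 'c'  n9⇒n17 (fail-walked)
[50] read 'b'  n17⇒n18
[51] read 'a'  n18⇒n19

Matches: [[4,1],[12,0],[20,2],[20,4],[27,2],[27,4],[34,0],[40,0],[45,1]]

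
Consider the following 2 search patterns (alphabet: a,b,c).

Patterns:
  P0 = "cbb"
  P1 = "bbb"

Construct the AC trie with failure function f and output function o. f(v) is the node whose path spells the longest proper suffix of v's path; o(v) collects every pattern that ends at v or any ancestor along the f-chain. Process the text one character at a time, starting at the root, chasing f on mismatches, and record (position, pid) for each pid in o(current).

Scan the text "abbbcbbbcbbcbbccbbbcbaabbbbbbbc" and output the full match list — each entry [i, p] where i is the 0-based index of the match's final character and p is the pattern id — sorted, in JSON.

Construct AC machine:
Trie nodes:
  n0 'ε': b→4 c→1
  n1 'c': b→2
  n2 'cb': b→3
  n3 'cbb': ·  ←P0
  n4 'b': b→5
  n5 'bb': b→6
  n6 'bbb': ·  ←P1

BFS fail/out derivation:
  n1('c'): parent n0 fail=0; on 'c' 0 → fail=0;  out ∅∪∅=∅
  n4('b'): parent n0 fail=0; on 'b' 0 → fail=0;  out ∅∪∅=∅
  n2('cb'): parent n1 fail=0; on 'b' 0 → fail=4;  out ∅∪∅=∅
  n5('bb'): parent n4 fail=0; on 'b' 0 → fail=4;  out ∅∪∅=∅
  n3('cbb'): parent n2 fail=4; on 'b' 4 → fail=5;  out {0}∪∅={0}
  n6('bbb'): parent n5 fail=4; on 'b' 4 → fail=5;  out {1}∪∅={1}

Scan:
[0] read 'a'  n0⇒n0
[1] read 'b'  n0⇒n4
[2] read 'b'  n4⇒n5
[3] read 'b'  n5⇒n6  → match P1@[1:3]
[4] read 'c'  n6⇒n1 ·f
[5] read 'b'  n1⇒n2
[6] read 'b'  n2⇒n3  → match P0@[4:6]
[7] read 'b'  n3⇒n6 ·f  → match P1@[5:7]
[8] read 'c'  n6⇒n1 ·f
[9] read 'b'  n1⇒n2
[10] read 'b'  n2⇒n3  → match P0@[8:10]
[11] read 'c'  n3⇒n1 ·f
[12] read 'b'  n1⇒n2
[13] read 'b'  n2⇒n3  → match P0@[11:13]
[14] read 'c'  n3⇒n1 ·f
[15] read 'c'  n1⇒n1 ·f
[16] read 'b'  n1⇒n2
[17] read 'b'  n2⇒n3  → match P0@[15:17]
[18] read 'b'  n3⇒n6 ·f  → match P1@[16:18]
[19] read 'c'  n6⇒n1 ·f
[20] read 'b'  n1⇒n2
[21] read 'a'  n2⇒n0 ·f
[22] read 'a'  n0⇒n0
[23] read 'b'  n0⇒n4
[24] read 'b'  n4⇒n5
[25] read 'b'  n5⇒n6  → match P1@[23:25]
[26] read 'b'  n6⇒n6 ·f  → match P1@[24:26]
[27] read 'b'  n6⇒n6 ·f  → match P1@[25:27]
[28] read 'b'  n6⇒n6 ·f  → match P1@[26:28]
[29] read 'b'  n6⇒n6 ·f  → match P1@[27:29]
[30] read 'c'  n6⇒n1 ·f

Result: [[3,1],[6,0],[7,1],[10,0],[13,0],[17,0],[18,1],[25,1],[26,1],[27,1],[28,1],[29,1]]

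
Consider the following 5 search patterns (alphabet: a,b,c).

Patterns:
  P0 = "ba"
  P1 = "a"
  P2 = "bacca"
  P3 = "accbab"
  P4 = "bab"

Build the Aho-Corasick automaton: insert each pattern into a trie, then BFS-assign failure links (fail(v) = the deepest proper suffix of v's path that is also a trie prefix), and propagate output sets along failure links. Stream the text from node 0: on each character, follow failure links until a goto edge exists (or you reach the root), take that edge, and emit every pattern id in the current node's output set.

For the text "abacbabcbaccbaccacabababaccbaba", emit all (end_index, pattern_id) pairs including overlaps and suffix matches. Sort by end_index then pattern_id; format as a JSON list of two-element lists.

Construct AC machine:
Trie (insert patterns):
  n0 'ε': a→3 b→1
  n1 'b': a→2
  n2 'ba': b→12 c→4  [P0 ends]
  n3 'a': c→7  [P1 ends]
  n4 'bac': c→5
  n5 'bacc': a→6
  n6 'bacca': ·  [P2 ends]
  n7 'ac': c→8
  n8 'acc': b→9
  n9 'accb': a→10
  n10 'accba': b→11
  n11 'accbab': ·  [P3 ends]
  n12 'bab': ·  [P4 ends]

Failure links (BFS by depth):
  n1('b'): parent n0 fail=0; on 'b' 0 → fail=0;  out ∅∪∅=∅
  n3('a'): parent n0 fail=0; on 'a' 0 → fail=0;  out {1}∪∅={1}
  n2('ba'): parent n1 fail=0; on 'a' 0 → fail=3;  out {0}∪{1}={0,1}
  n7('ac'): parent n3 fail=0; on 'c' 0 → fail=0;  out ∅∪∅=∅
  n4('bac'): parent n2 fail=3; on 'c' 3 → fail=7;  out ∅∪∅=∅
  n8('acc'): parent n7 fail=0; on 'c' 0 → fail=0;  out ∅∪∅=∅
  n12('bab'): parent n2 fail=3; on 'b' 3→0 → fail=1;  out {4}∪∅={4}
  n5('bacc'): parent n4 fail=7; on 'c' 7 → fail=8;  out ∅∪∅=∅
  n9('accb'): parent n8 fail=0; on 'b' 0 → fail=1;  out ∅∪∅=∅
  n6('bacca'): parent n5 fail=8; on 'a' 8→0 → fail=3;  out {2}∪{1}={1,2}
  n10('accba'): parent n9 fail=1; on 'a' 1 → fail=2;  out ∅∪{0,1}={0,1}
  n11('accbab'): parent n10 fail=2; on 'b' 2 → fail=12;  out {3}∪{4}={3,4}

Run:
pos 0 'a': at 3  emit P1@[0:0]
pos 1 'b': at 1 ·f
pos 2 'a': at 2  emit P0@[1:2],P1@[2:2]
pos 3 'c': at 4
pos 4 'b': at 1 ·f
pos 5 'a': at 2  emit P0@[4:5],P1@[5:5]
pos 6 'b': at 12  emit P4@[4:6]
pos 7 'c': at 0 ·f
pos 8 'b': at 1
pos 9 'a': at 2  emit P0@[8:9],P1@[9:9]
pos 10 'c': at 4
pos 11 'c': at 5
pos 12 'b': at 9 ·f
pos 13 'a': at 10  emit P0@[12:13],P1@[13:13]
pos 14 'c': at 4 ·f
pos 15 'c': at 5
pos 16 'a': at 6  emit P1@[16:16],P2@[12:16]
pos 17 'c': at 7 ·f
pos 18 'a': at 3 ·f  emit P1@[18:18]
pos 19 'b': at 1 ·f
pos 20 'a': at 2  emit P0@[19:20],P1@[20:20]
pos 21 'b': at 12  emit P4@[19:21]
pos 22 'a': at 2 ·f  emit P0@[21:22],P1@[22:22]
pos 23 'b': at 12  emit P4@[21:23]
pos 24 'a': at 2 ·f  emit P0@[23:24],P1@[24:24]
pos 25 'c': at 4
pos 26 'c': at 5
pos 27 'b': at 9 ·f
pos 28 'a': at 10  emit P0@[27:28],P1@[28:28]
pos 29 'b': at 11  emit P3@[24:29],P4@[27:29]
pos 30 'a': at 2 ·f  emit P0@[29:30],P1@[30:30]

All matches (sorted): [[0,1],[2,0],[2,1],[5,0],[5,1],[6,4],[9,0],[9,1],[13,0],[13,1],[16,1],[16,2],[18,1],[20,0],[20,1],[21,4],[22,0],[22,1],[23,4],[24,0],[24,1],[28,0],[28,1],[29,3],[29,4],[30,0],[30,1]]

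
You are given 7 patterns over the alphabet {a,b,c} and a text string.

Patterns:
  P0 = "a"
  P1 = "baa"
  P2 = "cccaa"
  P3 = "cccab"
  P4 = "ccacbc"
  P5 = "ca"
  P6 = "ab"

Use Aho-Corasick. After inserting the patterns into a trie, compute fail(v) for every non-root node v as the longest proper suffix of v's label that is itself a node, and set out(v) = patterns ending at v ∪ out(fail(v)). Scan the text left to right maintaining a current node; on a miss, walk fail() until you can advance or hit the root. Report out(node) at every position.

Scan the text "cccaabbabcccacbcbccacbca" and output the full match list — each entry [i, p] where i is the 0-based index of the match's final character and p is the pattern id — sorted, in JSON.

Build automaton:
Trie (insert patterns):
  n0 'ε': a→1 b→2 c→5
  n1 'a': b→16  ←P0
  n2 'b': a→3
  n3 'ba': a→4
  n4 'baa': ·  ←P1
  n5 'c': a→15 c→6
  n6 'cc': a→11 c→7
  n7 'ccc': a→8
  n8 'ccca': a→9 b→10
  n9 'cccaa': ·  ←P2
  n10 'cccab': ·  ←P3
  n11 'cca': c→12
  n12 'ccac': b→13
  n13 'ccacb': c→14
  n14 'ccacbc': ·  ←P4
  n15 'ca': ·  ←P5
  n16 'ab': ·  ←P6

Failure links (BFS by depth):
  n1('a'): parent n0 fail=0; on 'a' 0 → fail=0;  out {0}∪∅={0}
  n2('b'): parent n0 fail=0; on 'b' 0 → fail=0;  out ∅∪∅=∅
  n5('c'): parent n0 fail=0; on 'c' 0 → fail=0;  out ∅∪∅=∅
  n3('ba'): parent n2 fail=0; on 'a' 0 → fail=1;  out ∅∪{0}={0}
  n6('cc'): parent n5 fail=0; on 'c' 0 → fail=5;  out ∅∪∅=∅
  n15('ca'): parent n5 fail=0; on 'a' 0 → fail=1;  out {5}∪{0}={0,5}
  n16('ab'): parent n1 fail=0; on 'b' 0 → fail=2;  out {6}∪∅={6}
  n4('baa'): parent n3 fail=1; on 'a' 1→0 → fail=1;  out {1}∪{0}={0,1}
  n7('ccc'): parent n6 fail=5; on 'c' 5 → fail=6;  out ∅∪∅=∅
  n11('cca'): parent n6 fail=5; on 'a' 5 → fail=15;  out ∅∪{0,5}={0,5}
  n8('ccca'): parent n7 fail=6; on 'a' 6 → fail=11;  out ∅∪{0,5}={0,5}
  n12('ccac'): parent n11 fail=15; on 'c' 15→1→0 → fail=5;  out ∅∪∅=∅
  n9('cccaa'): parent n8 fail=11; on 'a' 11→15→1→0 → fail=1;  out {2}∪{0}={0,2}
  n10('cccab'): parent n8 fail=11; on 'b' 11→15→1 → fail=16;  out {3}∪{6}={3,6}
  n13('ccacb'): parent n12 fail=5; on 'b' 5→0 → fail=2;  out ∅∪∅=∅
  n14('ccacbc'): parent n13 fail=2; on 'c' 2→0 → fail=5;  out {4}∪∅={4}

Text stream:
i=0 'c': node 0→5
i=1 'c': node 5→6
i=2 'c': node 6→7
i=3 'a': node 7→8  → match P0@[3:3],P5@[2:3]
i=4 'a': node 8→9  → match P0@[4:4],P2@[0:4]
i=5 'b': node 9→16 (via fail)  → match P6@[4:5]
i=6 'b': node 16→2 (via fail)
i=7 'a': node 2→3  → match P0@[7:7]
i=8 'b': node 3→16 (via fail)  → match P6@[7:8]
i=9 'c': node 16→5 (via fail)
i=10 'c': node 5→6
i=11 'c': node 6→7
i=12 'a': node 7→8  → match P0@[12:12],P5@[11:12]
i=13 'c': node 8→12 (via fail)
i=14 'b': node 12→13
i=15 'c': node 13→14  → match P4@[10:15]
i=16 'b': node 14→2 (via fail)
i=17 'c': node 2→5 (via fail)
i=18 'c': node 5→6
i=19 'a': node 6→11  → match P0@[19:19],P5@[18:19]
i=20 'c': node 11→12
i=21 'b': node 12→13
i=22 'c': node 13→14  → match P4@[17:22]
i=23 'a': node 14→15 (via fail)  → match P0@[23:23],P5@[22:23]

Result: [[3,0],[3,5],[4,0],[4,2],[5,6],[7,0],[8,6],[12,0],[12,5],[15,4],[19,0],[19,5],[22,4],[23,0],[23,5]]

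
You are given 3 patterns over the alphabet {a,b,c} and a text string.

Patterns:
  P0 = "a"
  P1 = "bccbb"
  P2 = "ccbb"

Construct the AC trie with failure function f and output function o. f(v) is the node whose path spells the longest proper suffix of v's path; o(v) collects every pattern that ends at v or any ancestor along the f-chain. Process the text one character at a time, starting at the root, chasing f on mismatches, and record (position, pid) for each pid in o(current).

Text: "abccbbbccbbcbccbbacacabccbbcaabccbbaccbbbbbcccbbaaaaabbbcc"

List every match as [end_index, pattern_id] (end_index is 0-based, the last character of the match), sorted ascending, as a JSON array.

Build automaton:
Trie nodes:
  0='ε' goto a→1 b→2 c→7
  1='a' goto ·  ←P0
  2='b' goto c→3
  3='bc' goto c→4
  4='bcc' goto b→5
  5='bccb' goto b→6
  6='bccbb' goto ·  ←P1
  7='c' goto c→8
  8='cc' goto b→9
  9='ccb' goto b→10
  10='ccbb' goto ·  ←P2

BFS fail/out derivation:
  n1('a'): parent n0 fail=0; on 'a' 0 → fail=0;  out {0}∪∅={0}
  n2('b'): parent n0 fail=0; on 'b' 0 → fail=0;  out ∅∪∅=∅
  n7('c'): parent n0 fail=0; on 'c' 0 → fail=0;  out ∅∪∅=∅
  n3('bc'): parent n2 fail=0; on 'c' 0 → fail=7;  out ∅∪∅=∅
  n8('cc'): parent n7 fail=0; on 'c' 0 → fail=7;  out ∅∪∅=∅
  n4('bcc'): parent n3 fail=7; on 'c' 7 → fail=8;  out ∅∪∅=∅
  n9('ccb'): parent n8 fail=7; on 'b' 7→0 → fail=2;  out ∅∪∅=∅
  n5('bccb'): parent n4 fail=8; on 'b' 8 → fail=9;  out ∅∪∅=∅
  n10('ccbb'): parent n9 fail=2; on 'b' 2→0 → fail=2;  out {2}∪∅={2}
  n6('bccbb'): parent n5 fail=9; on 'b' 9 → fail=10;  out {1}∪{2}={1,2}

Text stream:
pos 0 'a': at 1  ** P0@[0:0]
pos 1 'b': at 2 (fail-walked)
pos 2 'c': at 3
pos 3 'c': at 4
pos 4 'b': at 5
pos 5 'b': at 6  ** P1@[1:5],P2@[2:5]
pos 6 'b': at 2 (fail-walked)
pos 7 'c': at 3
pos 8 'c': at 4
pos 9 'b': at 5
pos 10 'b': at 6  ** P1@[6:10],P2@[7:10]
pos 11 'c': at 3 (fail-walked)
pos 12 'b': at 2 (fail-walked)
pos 13 'c': at 3
pos 14 'c': at 4
pos 15 'b': at 5
pos 16 'b': at 6  ** P1@[12:16],P2@[13:16]
pos 17 'a': at 1 (fail-walked)  ** P0@[17:17]
pos 18 'c': at 7 (fail-walked)
pos 19 'a': at 1 (fail-walked)  ** P0@[19:19]
pos 20 'c': at 7 (fail-walked)
pos 21 'a': at 1 (fail-walked)  ** P0@[21:21]
pos 22 'b': at 2 (fail-walked)
pos 23 'c': at 3
pos 24 'c': at 4
pos 25 'b': at 5
pos 26 'b': at 6  ** P1@[22:26],P2@[23:26]
pos 27 'c': at 3 (fail-walked)
pos 28 'a': at 1 (fail-walked)  ** P0@[28:28]
pos 29 'a': at 1 (fail-walked)  ** P0@[29:29]
pos 30 'b': at 2 (fail-walked)
pos 31 'c': at 3
pos 32 'c': at 4
pos 33 'b': at 5
pos 34 'b': at 6  ** P1@[30:34],P2@[31:34]
pos 35 'a': at 1 (fail-walked)  ** P0@[35:35]
pos 36 'c': at 7 (fail-walked)
pos 37 'c': at 8
pos 38 'b': at 9
pos 39 'b': at 10  ** P2@[36:39]
pos 40 'b': at 2 (fail-walked)
pos 41 'b': at 2 (fail-walked)
pos 42 'b': at 2 (fail-walked)
pos 43 'c': at 3
pos 44 'c': at 4
pos 45 'c': at 8 (fail-walked)
pos 46 'b': at 9
pos 47 'b': at 10  ** P2@[44:47]
pos 48 'a': at 1 (fail-walked)  ** P0@[48:48]
pos 49 'a': at 1 (fail-walked)  ** P0@[49:49]
pos 50 'a': at 1 (fail-walked)  ** P0@[50:50]
pos 51 'a': at 1 (fail-walked)  ** P0@[51:51]
pos 52 'a': at 1 (fail-walked)  ** P0@[52:52]
pos 53 'b': at 2 (fail-walked)
pos 54 'b': at 2 (fail-walked)
pos 55 'b': at 2 (fail-walked)
pos 56 'c': at 3
pos 57 'c': at 4

Matches: [[0,0],[5,1],[5,2],[10,1],[10,2],[16,1],[16,2],[17,0],[19,0],[21,0],[26,1],[26,2],[28,0],[29,0],[34,1],[34,2],[35,0],[39,2],[47,2],[48,0],[49,0],[50,0],[51,0],[52,0]]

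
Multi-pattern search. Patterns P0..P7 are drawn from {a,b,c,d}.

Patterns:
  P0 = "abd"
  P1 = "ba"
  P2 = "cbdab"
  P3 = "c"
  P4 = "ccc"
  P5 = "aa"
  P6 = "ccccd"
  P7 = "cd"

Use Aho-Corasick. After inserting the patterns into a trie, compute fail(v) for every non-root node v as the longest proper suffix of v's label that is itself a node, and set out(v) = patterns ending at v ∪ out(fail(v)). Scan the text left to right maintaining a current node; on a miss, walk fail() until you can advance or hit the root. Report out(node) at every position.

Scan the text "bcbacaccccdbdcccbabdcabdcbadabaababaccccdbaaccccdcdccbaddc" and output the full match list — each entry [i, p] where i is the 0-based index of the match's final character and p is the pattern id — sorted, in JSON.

Build:
Trie (insert patterns):
  n0 'ε': a→1 b→4 c→6
  n1 'a': a→13 b→2
  n2 'ab': d→3
  n3 'abd': ·  ←P0
  n4 'b': a→5
  n5 'ba': ·  ←P1
  n6 'c': b→7 c→11 d→16  ←P3
  n7 'cb': d→8
  n8 'cbd': a→9
  n9 'cbda': b→10
  n10 'cbdab': ·  ←P2
  n11 'cc': c→12
  n12 'ccc': c→14  ←P4
  n13 'aa': ·  ←P5
  n14 'cccc': d→15
  n15 'ccccd': ·  ←P6
  n16 'cd': ·  ←P7

Failure links (BFS by depth):
  n1('a'): parent n0 fail=0; on 'a' 0 → fail=0;  out ∅∪∅=∅
  n4('b'): parent n0 fail=0; on 'b' 0 → fail=0;  out ∅∪∅=∅
  n6('c'): parent n0 fail=0; on 'c' 0 → fail=0;  out {3}∪∅={3}
  n2('ab'): parent n1 fail=0; on 'b' 0 → fail=4;  out ∅∪∅=∅
  n5('ba'): parent n4 fail=0; on 'a' 0 → fail=1;  out {1}∪∅={1}
  n7('cb'): parent n6 fail=0; on 'b' 0 → fail=4;  out ∅∪∅=∅
  n11('cc'): parent n6 fail=0; on 'c' 0 → fail=6;  out ∅∪{3}={3}
  n13('aa'): parent n1 fail=0; on 'a' 0 → fail=1;  out {5}∪∅={5}
  n16('cd'): parent n6 fail=0; on 'd' 0 → fail=0;  out {7}∪∅={7}
  n3('abd'): parent n2 fail=4; on 'd' 4→0 → fail=0;  out {0}∪∅={0}
  n8('cbd'): parent n7 fail=4; on 'd' 4→0 → fail=0;  out ∅∪∅=∅
  n12('ccc'): parent n11 fail=6; on 'c' 6 → fail=11;  out {4}∪{3}={3,4}
  n9('cbda'): parent n8 fail=0; on 'a' 0 → fail=1;  out ∅∪∅=∅
  n14('cccc'): parent n12 fail=11; on 'c' 11 → fail=12;  out ∅∪{3,4}={3,4}
  n10('cbdab'): parent n9 fail=1; on 'b' 1 → fail=2;  out {2}∪∅={2}
  n15('ccccd'): parent n14 fail=12; on 'd' 12→11→6 → fail=16;  out {6}∪{7}={6,7}

Scan:
pos 0 'b': at 4
pos 1 'c': at 6 (fail-walked)  emit P3@[1:1]
pos 2 'b': at 7
pos 3 'a': at 5 (fail-walked)  emit P1@[2:3]
pos 4 'c': at 6 (fail-walked)  emit P3@[4:4]
pos 5 'a': at 1 (fail-walked)
pos 6 'c': at 6 (fail-walked)  emit P3@[6:6]
pos 7 'c': at 11  emit P3@[7:7]
pos 8 'c': at 12  emit P3@[8:8],P4@[6:8]
pos 9 'c': at 14  emit P3@[9:9],P4@[7:9]
pos 10 'd': at 15  emit P6@[6:10],P7@[9:10]
pos 11 'b': at 4 (fail-walked)
pos 12 'd': at 0 (fail-walked)
pos 13 'c': at 6  emit P3@[13:13]
pos 14 'c': at 11  emit P3@[14:14]
pos 15 'c': at 12  emit P3@[15:15],P4@[13:15]
pos 16 'b': at 7 (fail-walked)
pos 17 'a': at 5 (fail-walked)  emit P1@[16:17]
pos 18 'b': at 2 (fail-walked)
pos 19 'd': at 3  emit P0@[17:19]
pos 20 'c': at 6 (fail-walked)  emit P3@[20:20]
pos 21 'a': at 1 (fail-walked)
pos 22 'b': at 2
pos 23 'd': at 3  emit P0@[21:23]
pos 24 'c': at 6 (fail-walked)  emit P3@[24:24]
pos 25 'b': at 7
pos 26 'a': at 5 (fail-walked)  emit P1@[25:26]
pos 27 'd': at 0 (fail-walked)
pos 28 'a': at 1
pos 29 'b': at 2
pos 30 'a': at 5 (fail-walked)  emit P1@[29:30]
pos 31 'a': at 13 (fail-walked)  emit P5@[30:31]
pos 32 'b': at 2 (fail-walked)
pos 33 'a': at 5 (fail-walked)  emit P1@[32:33]
pos 34 'b': at 2 (fail-walked)
pos 35 'a': at 5 (fail-walked)  emit P1@[34:35]
pos 36 'c': at 6 (fail-walked)  emit P3@[36:36]
pos 37 'c': at 11  emit P3@[37:37]
pos 38 'c': at 12  emit P3@[38:38],P4@[36:38]
pos 39 'c': at 14  emit P3@[39:39],P4@[37:39]
pos 40 'd': at 15  emit P6@[36:40],P7@[39:40]
pos 41 'b': at 4 (fail-walked)
pos 42 'a': at 5  emit P1@[41:42]
pos 43 'a': at 13 (fail-walked)  emit P5@[42:43]
pos 44 'c': at 6 (fail-walked)  emit P3@[44:44]
pos 45 'c': at 11  emit P3@[45:45]
pos 46 'c': at 12  emit P3@[46:46],P4@[44:46]
pos 47 'c': at 14  emit P3@[47:47],P4@[45:47]
pos 48 'd': at 15  emit P6@[44:48],P7@[47:48]
pos 49 'c': at 6 (fail-walked)  emit P3@[49:49]
pos 50 'd': at 16  emit P7@[49:50]
pos 51 'c': at 6 (fail-walked)  emit P3@[51:51]
pos 52 'c': at 11  emit P3@[52:52]
pos 53 'b': at 7 (fail-walked)
pos 54 'a': at 5 (fail-walked)  emit P1@[53:54]
pos 55 'd': at 0 (fail-walked)
pos 56 'd': at 0
pos 57 'c': at 6  emit P3@[57:57]

Result: [[1,3],[3,1],[4,3],[6,3],[7,3],[8,3],[8,4],[9,3],[9,4],[10,6],[10,7],[13,3],[14,3],[15,3],[15,4],[17,1],[19,0],[20,3],[23,0],[24,3],[26,1],[30,1],[31,5],[33,1],[35,1],[36,3],[37,3],[38,3],[38,4],[39,3],[39,4],[40,6],[40,7],[42,1],[43,5],[44,3],[45,3],[46,3],[46,4],[47,3],[47,4],[48,6],[48,7],[49,3],[50,7],[51,3],[52,3],[54,1],[57,3]]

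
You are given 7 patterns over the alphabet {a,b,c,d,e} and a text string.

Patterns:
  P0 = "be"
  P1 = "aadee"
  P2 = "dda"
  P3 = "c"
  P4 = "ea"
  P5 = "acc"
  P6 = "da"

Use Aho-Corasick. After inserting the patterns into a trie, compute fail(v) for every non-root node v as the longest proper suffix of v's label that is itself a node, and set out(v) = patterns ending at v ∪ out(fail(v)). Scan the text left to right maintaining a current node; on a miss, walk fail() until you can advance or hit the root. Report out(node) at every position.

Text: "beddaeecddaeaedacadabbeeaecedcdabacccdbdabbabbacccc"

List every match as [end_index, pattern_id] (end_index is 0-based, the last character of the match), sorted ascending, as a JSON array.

Build:
Trie (insert patterns):
  n0 'ε': a→3 b→1 c→11 d→8 e→12
  n1 'b': e→2
  n2 'be': ·  [P0 ends]
  n3 'a': a→4 c→14
  n4 'aa': d→5
  n5 'aad': e→6
  n6 'aade': e→7
  n7 'aadee': ·  [P1 ends]
  n8 'd': a→16 d→9
  n9 'dd': a→10
  n10 'dda': ·  [P2 ends]
  n11 'c': ·  [P3 ends]
  n12 'e': a→13
  n13 'ea': ·  [P4 ends]
  n14 'ac': c→15
  n15 'acc': ·  [P5 ends]
  n16 'da': ·  [P6 ends]

Failure links (BFS by depth):
  fail(1) 'b': from fail(0)=0 chase 'b': 0 ⇒ 0;  out=∅∪out(0)=∅
  fail(3) 'a': from fail(0)=0 chase 'a': 0 ⇒ 0;  out=∅∪out(0)=∅
  fail(8) 'd': from fail(0)=0 chase 'd': 0 ⇒ 0;  out=∅∪out(0)=∅
  fail(11) 'c': from fail(0)=0 chase 'c': 0 ⇒ 0;  out={3}∪out(0)={3}
  fail(12) 'e': from fail(0)=0 chase 'e': 0 ⇒ 0;  out=∅∪out(0)=∅
  fail(2) 'be': from fail(1)=0 chase 'e': 0 ⇒ 12;  out={0}∪out(12)={0}
  fail(4) 'aa': from fail(3)=0 chase 'a': 0 ⇒ 3;  out=∅∪out(3)=∅
  fail(9) 'dd': from fail(8)=0 chase 'd': 0 ⇒ 8;  out=∅∪out(8)=∅
  fail(13) 'ea': from fail(12)=0 chase 'a': 0 ⇒ 3;  out={4}∪out(3)={4}
  fail(14) 'ac': from fail(3)=0 chase 'c': 0 ⇒ 11;  out=∅∪out(11)={3}
  fail(16) 'da': from fail(8)=0 chase 'a': 0 ⇒ 3;  out={6}∪out(3)={6}
  fail(5) 'aad': from fail(4)=3 chase 'd': 3→0 ⇒ 8;  out=∅∪out(8)=∅
  fail(10) 'dda': from fail(9)=8 chase 'a': 8 ⇒ 16;  out={2}∪out(16)={2,6}
  fail(15) 'acc': from fail(14)=11 chase 'c': 11→0 ⇒ 11;  out={5}∪out(11)={3,5}
  fail(6) 'aade': from fail(5)=8 chase 'e': 8→0 ⇒ 12;  out=∅∪out(12)=∅
  fail(7) 'aadee': from fail(6)=12 chase 'e': 12→0 ⇒ 12;  out={1}∪out(12)={1}

Text stream:
pos 0 'b': at 1
pos 1 'e': at 2  emit P0@[0:1]
pos 2 'd': at 8 (fail-walked)
pos 3 'd': at 9
pos 4 'a': at 10  emit P2@[2:4],P6@[3:4]
pos 5 'e': at 12 (fail-walked)
pos 6 'e': at 12 (fail-walked)
pos 7 'c': at 11 (fail-walked)  emit P3@[7:7]
pos 8 'd': at 8 (fail-walked)
pos 9 'd': at 9
pos 10 'a': at 10  emit P2@[8:10],P6@[9:10]
pos 11 'e': at 12 (fail-walked)
pos 12 'a': at 13  emit P4@[11:12]
pos 13 'e': at 12 (fail-walked)
pos 14 'd': at 8 (fail-walked)
pos 15 'a': at 16  emit P6@[14:15]
pos 16 'c': at 14 (fail-walked)  emit P3@[16:16]
pos 17 'a': at 3 (fail-walked)
pos 18 'd': at 8 (fail-walked)
pos 19 'a': at 16  emit P6@[18:19]
pos 20 'b': at 1 (fail-walked)
pos 21 'b': at 1 (fail-walked)
pos 22 'e': at 2  emit P0@[21:22]
pos 23 'e': at 12 (fail-walked)
pos 24 'a': at 13  emit P4@[23:24]
pos 25 'e': at 12 (fail-walked)
pos 26 'c': at 11 (fail-walked)  emit P3@[26:26]
pos 27 'e': at 12 (fail-walked)
pos 28 'd': at 8 (fail-walked)
pos 29 'c': at 11 (fail-walked)  emit P3@[29:29]
pos 30 'd': at 8 (fail-walked)
pos 31 'a': at 16  emit P6@[30:31]
pos 32 'b': at 1 (fail-walked)
pos 33 'a': at 3 (fail-walked)
pos 34 'c': at 14  emit P3@[34:34]
pos 35 'c': at 15  emit P3@[35:35],P5@[33:35]
pos 36 'c': at 11 (fail-walked)  emit P3@[36:36]
pos 37 'd': at 8 (fail-walked)
pos 38 'b': at 1 (fail-walked)
pos 39 'd': at 8 (fail-walked)
pos 40 'a': at 16  emit P6@[39:40]
pos 41 'b': at 1 (fail-walked)
pos 42 'b': at 1 (fail-walked)
pos 43 'a': at 3 (fail-walked)
pos 44 'b': at 1 (fail-walked)
pos 45 'b': at 1 (fail-walked)
pos 46 'a': at 3 (fail-walked)
pos 47 'c': at 14  emit P3@[47:47]
pos 48 'c': at 15  emit P3@[48:48],P5@[46:48]
pos 49 'c': at 11 (fail-walked)  emit P3@[49:49]
pos 50 'c': at 11 (fail-walked)  emit P3@[50:50]

All matches (sorted): [[1,0],[4,2],[4,6],[7,3],[10,2],[10,6],[12,4],[15,6],[16,3],[19,6],[22,0],[24,4],[26,3],[29,3],[31,6],[34,3],[35,3],[35,5],[36,3],[40,6],[47,3],[48,3],[48,5],[49,3],[50,3]]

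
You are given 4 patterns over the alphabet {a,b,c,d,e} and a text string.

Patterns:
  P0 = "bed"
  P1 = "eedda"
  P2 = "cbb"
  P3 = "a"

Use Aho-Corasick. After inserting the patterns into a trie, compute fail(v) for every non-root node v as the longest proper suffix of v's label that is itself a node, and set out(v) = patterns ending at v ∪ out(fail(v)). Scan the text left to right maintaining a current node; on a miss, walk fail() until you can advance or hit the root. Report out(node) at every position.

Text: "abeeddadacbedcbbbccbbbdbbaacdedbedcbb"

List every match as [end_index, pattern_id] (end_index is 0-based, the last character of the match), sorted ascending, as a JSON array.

Build:
Trie nodes:
  0='ε' goto a→12 b→1 c→9 e→4
  1='b' goto e→2
  2='be' goto d→3
  3='bed' goto ·  [P0 ends]
  4='e' goto e→5
  5='ee' goto d→6
  6='eed' goto d→7
  7='eedd' goto a→8
  8='eedda' goto ·  [P1 ends]
  9='c' goto b→10
  10='cb' goto b→11
  11='cbb' goto ·  [P2 ends]
  12='a' goto ·  [P3 ends]

Failure links (BFS by depth):
  n1('b'): parent n0 fail=0; on 'b' 0 → fail=0;  out ∅∪∅=∅
  n4('e'): parent n0 fail=0; on 'e' 0 → fail=0;  out ∅∪∅=∅
  n9('c'): parent n0 fail=0; on 'c' 0 → fail=0;  out ∅∪∅=∅
  n12('a'): parent n0 fail=0; on 'a' 0 → fail=0;  out {3}∪∅={3}
  n2('be'): parent n1 fail=0; on 'e' 0 → fail=4;  out ∅∪∅=∅
  n5('ee'): parent n4 fail=0; on 'e' 0 → fail=4;  out ∅∪∅=∅
  n10('cb'): parent n9 fail=0; on 'b' 0 → fail=1;  out ∅∪∅=∅
  n3('bed'): parent n2 fail=4; on 'd' 4→0 → fail=0;  out {0}∪∅={0}
  n6('eed'): parent n5 fail=4; on 'd' 4→0 → fail=0;  out ∅∪∅=∅
  n11('cbb'): parent n10 fail=1; on 'b' 1→0 → fail=1;  out {2}∪∅={2}
  n7('eedd'): parent n6 fail=0; on 'd' 0 → fail=0;  out ∅∪∅=∅
  n8('eedda'): parent n7 fail=0; on 'a' 0 → fail=12;  out {1}∪{3}={1,3}

Run:
pos 0 'a': at 12  emit P3@[0:0]
pos 1 'b': at 1 ·f
pos 2 'e': at 2
pos 3 'e': at 5 ·f
pos 4 'd': at 6
pos 5 'd': at 7
pos 6 'a': at 8  emit P1@[2:6],P3@[6:6]
pos 7 'd': at 0 ·f
pos 8 'a': at 12  emit P3@[8:8]
pos 9 'c': at 9 ·f
pos 10 'b': at 10
pos 11 'e': at 2 ·f
pos 12 'd': at 3  emit P0@[10:12]
pos 13 'c': at 9 ·f
pos 14 'b': at 10
pos 15 'b': at 11  emit P2@[13:15]
pos 16 'b': at 1 ·f
pos 17 'c': at 9 ·f
pos 18 'c': at 9 ·f
pos 19 'b': at 10
pos 20 'b': at 11  emit P2@[18:20]
pos 21 'b': at 1 ·f
pos 22 'd': at 0 ·f
pos 23 'b': at 1
pos 24 'b': at 1 ·f
pos 25 'a': at 12 ·f  emit P3@[25:25]
pos 26 'a': at 12 ·f  emit P3@[26:26]
pos 27 'c': at 9 ·f
pos 28 'd': at 0 ·f
pos 29 'e': at 4
pos 30 'd': at 0 ·f
pos 31 'b': at 1
pos 32 'e': at 2
pos 33 'd': at 3  emit P0@[31:33]
pos 34 'c': at 9 ·f
pos 35 'b': at 10
pos 36 'b': at 11  emit P2@[34:36]

All matches (sorted): [[0,3],[6,1],[6,3],[8,3],[12,0],[15,2],[20,2],[25,3],[26,3],[33,0],[36,2]]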